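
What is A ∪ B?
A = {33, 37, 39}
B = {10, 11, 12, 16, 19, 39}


Set A = {33, 37, 39}
Set B = {10, 11, 12, 16, 19, 39}
A ∪ B includes all elements in either set.
Elements from A: {33, 37, 39}
Elements from B not already included: {10, 11, 12, 16, 19}
A ∪ B = {10, 11, 12, 16, 19, 33, 37, 39}

{10, 11, 12, 16, 19, 33, 37, 39}


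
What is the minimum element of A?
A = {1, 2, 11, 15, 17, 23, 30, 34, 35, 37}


Set A = {1, 2, 11, 15, 17, 23, 30, 34, 35, 37}
Elements in ascending order: 1, 2, 11, 15, 17, 23, 30, 34, 35, 37
The smallest element is 1.

1


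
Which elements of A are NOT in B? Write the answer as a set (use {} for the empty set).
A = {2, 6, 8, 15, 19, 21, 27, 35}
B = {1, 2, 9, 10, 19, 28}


Set A = {2, 6, 8, 15, 19, 21, 27, 35}
Set B = {1, 2, 9, 10, 19, 28}
Check each element of A against B:
2 ∈ B, 6 ∉ B (include), 8 ∉ B (include), 15 ∉ B (include), 19 ∈ B, 21 ∉ B (include), 27 ∉ B (include), 35 ∉ B (include)
Elements of A not in B: {6, 8, 15, 21, 27, 35}

{6, 8, 15, 21, 27, 35}


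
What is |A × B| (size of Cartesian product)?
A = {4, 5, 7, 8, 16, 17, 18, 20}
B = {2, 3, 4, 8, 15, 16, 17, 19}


Set A = {4, 5, 7, 8, 16, 17, 18, 20} has 8 elements.
Set B = {2, 3, 4, 8, 15, 16, 17, 19} has 8 elements.
|A × B| = |A| × |B| = 8 × 8 = 64

64


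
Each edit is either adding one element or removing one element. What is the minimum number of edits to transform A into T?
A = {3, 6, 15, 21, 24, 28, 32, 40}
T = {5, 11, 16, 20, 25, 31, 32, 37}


Set A = {3, 6, 15, 21, 24, 28, 32, 40}
Set T = {5, 11, 16, 20, 25, 31, 32, 37}
Elements to remove from A (in A, not in T): {3, 6, 15, 21, 24, 28, 40} → 7 removals
Elements to add to A (in T, not in A): {5, 11, 16, 20, 25, 31, 37} → 7 additions
Total edits = 7 + 7 = 14

14


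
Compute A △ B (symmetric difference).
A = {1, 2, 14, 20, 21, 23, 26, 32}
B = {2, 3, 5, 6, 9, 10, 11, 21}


Set A = {1, 2, 14, 20, 21, 23, 26, 32}
Set B = {2, 3, 5, 6, 9, 10, 11, 21}
A △ B = (A \ B) ∪ (B \ A)
Elements in A but not B: {1, 14, 20, 23, 26, 32}
Elements in B but not A: {3, 5, 6, 9, 10, 11}
A △ B = {1, 3, 5, 6, 9, 10, 11, 14, 20, 23, 26, 32}

{1, 3, 5, 6, 9, 10, 11, 14, 20, 23, 26, 32}


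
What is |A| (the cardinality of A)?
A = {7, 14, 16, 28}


Set A = {7, 14, 16, 28}
Listing elements: 7, 14, 16, 28
Counting: 4 elements
|A| = 4

4


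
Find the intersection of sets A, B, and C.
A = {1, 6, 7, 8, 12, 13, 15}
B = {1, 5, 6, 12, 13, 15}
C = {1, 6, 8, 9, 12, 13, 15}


Set A = {1, 6, 7, 8, 12, 13, 15}
Set B = {1, 5, 6, 12, 13, 15}
Set C = {1, 6, 8, 9, 12, 13, 15}
First, A ∩ B = {1, 6, 12, 13, 15}
Then, (A ∩ B) ∩ C = {1, 6, 12, 13, 15}

{1, 6, 12, 13, 15}


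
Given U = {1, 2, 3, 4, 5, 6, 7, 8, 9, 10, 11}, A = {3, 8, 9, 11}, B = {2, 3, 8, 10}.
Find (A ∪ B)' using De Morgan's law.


U = {1, 2, 3, 4, 5, 6, 7, 8, 9, 10, 11}
A = {3, 8, 9, 11}, B = {2, 3, 8, 10}
A ∪ B = {2, 3, 8, 9, 10, 11}
(A ∪ B)' = U \ (A ∪ B) = {1, 4, 5, 6, 7}
Verification via A' ∩ B': A' = {1, 2, 4, 5, 6, 7, 10}, B' = {1, 4, 5, 6, 7, 9, 11}
A' ∩ B' = {1, 4, 5, 6, 7} ✓

{1, 4, 5, 6, 7}


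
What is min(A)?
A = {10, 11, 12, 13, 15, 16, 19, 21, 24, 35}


Set A = {10, 11, 12, 13, 15, 16, 19, 21, 24, 35}
Elements in ascending order: 10, 11, 12, 13, 15, 16, 19, 21, 24, 35
The smallest element is 10.

10


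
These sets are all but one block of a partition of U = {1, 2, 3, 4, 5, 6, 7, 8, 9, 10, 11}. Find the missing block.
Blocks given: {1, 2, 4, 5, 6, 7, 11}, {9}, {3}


U = {1, 2, 3, 4, 5, 6, 7, 8, 9, 10, 11}
Shown blocks: {1, 2, 4, 5, 6, 7, 11}, {9}, {3}
A partition's blocks are pairwise disjoint and cover U, so the missing block = U \ (union of shown blocks).
Union of shown blocks: {1, 2, 3, 4, 5, 6, 7, 9, 11}
Missing block = U \ (union) = {8, 10}

{8, 10}


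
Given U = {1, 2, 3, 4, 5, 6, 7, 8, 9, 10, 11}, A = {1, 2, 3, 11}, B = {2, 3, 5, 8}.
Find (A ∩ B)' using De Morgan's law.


U = {1, 2, 3, 4, 5, 6, 7, 8, 9, 10, 11}
A = {1, 2, 3, 11}, B = {2, 3, 5, 8}
A ∩ B = {2, 3}
(A ∩ B)' = U \ (A ∩ B) = {1, 4, 5, 6, 7, 8, 9, 10, 11}
Verification via A' ∪ B': A' = {4, 5, 6, 7, 8, 9, 10}, B' = {1, 4, 6, 7, 9, 10, 11}
A' ∪ B' = {1, 4, 5, 6, 7, 8, 9, 10, 11} ✓

{1, 4, 5, 6, 7, 8, 9, 10, 11}


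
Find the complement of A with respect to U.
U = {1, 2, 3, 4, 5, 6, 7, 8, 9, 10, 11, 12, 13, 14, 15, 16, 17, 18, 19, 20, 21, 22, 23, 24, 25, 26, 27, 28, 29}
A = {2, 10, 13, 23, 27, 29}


Universal set U = {1, 2, 3, 4, 5, 6, 7, 8, 9, 10, 11, 12, 13, 14, 15, 16, 17, 18, 19, 20, 21, 22, 23, 24, 25, 26, 27, 28, 29}
Set A = {2, 10, 13, 23, 27, 29}
A' = U \ A = elements in U but not in A
Checking each element of U:
1 (not in A, include), 2 (in A, exclude), 3 (not in A, include), 4 (not in A, include), 5 (not in A, include), 6 (not in A, include), 7 (not in A, include), 8 (not in A, include), 9 (not in A, include), 10 (in A, exclude), 11 (not in A, include), 12 (not in A, include), 13 (in A, exclude), 14 (not in A, include), 15 (not in A, include), 16 (not in A, include), 17 (not in A, include), 18 (not in A, include), 19 (not in A, include), 20 (not in A, include), 21 (not in A, include), 22 (not in A, include), 23 (in A, exclude), 24 (not in A, include), 25 (not in A, include), 26 (not in A, include), 27 (in A, exclude), 28 (not in A, include), 29 (in A, exclude)
A' = {1, 3, 4, 5, 6, 7, 8, 9, 11, 12, 14, 15, 16, 17, 18, 19, 20, 21, 22, 24, 25, 26, 28}

{1, 3, 4, 5, 6, 7, 8, 9, 11, 12, 14, 15, 16, 17, 18, 19, 20, 21, 22, 24, 25, 26, 28}


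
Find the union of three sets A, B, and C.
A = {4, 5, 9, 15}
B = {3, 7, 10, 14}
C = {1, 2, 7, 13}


Set A = {4, 5, 9, 15}
Set B = {3, 7, 10, 14}
Set C = {1, 2, 7, 13}
First, A ∪ B = {3, 4, 5, 7, 9, 10, 14, 15}
Then, (A ∪ B) ∪ C = {1, 2, 3, 4, 5, 7, 9, 10, 13, 14, 15}

{1, 2, 3, 4, 5, 7, 9, 10, 13, 14, 15}


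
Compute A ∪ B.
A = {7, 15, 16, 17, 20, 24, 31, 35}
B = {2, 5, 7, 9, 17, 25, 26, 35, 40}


Set A = {7, 15, 16, 17, 20, 24, 31, 35}
Set B = {2, 5, 7, 9, 17, 25, 26, 35, 40}
A ∪ B includes all elements in either set.
Elements from A: {7, 15, 16, 17, 20, 24, 31, 35}
Elements from B not already included: {2, 5, 9, 25, 26, 40}
A ∪ B = {2, 5, 7, 9, 15, 16, 17, 20, 24, 25, 26, 31, 35, 40}

{2, 5, 7, 9, 15, 16, 17, 20, 24, 25, 26, 31, 35, 40}


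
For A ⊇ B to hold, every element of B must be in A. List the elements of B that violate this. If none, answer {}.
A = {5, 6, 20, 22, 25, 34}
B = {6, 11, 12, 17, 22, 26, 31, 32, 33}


Set A = {5, 6, 20, 22, 25, 34}
Set B = {6, 11, 12, 17, 22, 26, 31, 32, 33}
Check each element of B against A:
6 ∈ A, 11 ∉ A (include), 12 ∉ A (include), 17 ∉ A (include), 22 ∈ A, 26 ∉ A (include), 31 ∉ A (include), 32 ∉ A (include), 33 ∉ A (include)
Elements of B not in A: {11, 12, 17, 26, 31, 32, 33}

{11, 12, 17, 26, 31, 32, 33}


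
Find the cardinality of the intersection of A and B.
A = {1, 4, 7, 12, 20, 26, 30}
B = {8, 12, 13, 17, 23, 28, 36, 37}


Set A = {1, 4, 7, 12, 20, 26, 30}
Set B = {8, 12, 13, 17, 23, 28, 36, 37}
A ∩ B = {12}
|A ∩ B| = 1

1


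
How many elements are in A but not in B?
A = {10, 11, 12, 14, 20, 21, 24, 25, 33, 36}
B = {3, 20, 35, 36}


Set A = {10, 11, 12, 14, 20, 21, 24, 25, 33, 36}
Set B = {3, 20, 35, 36}
A \ B = {10, 11, 12, 14, 21, 24, 25, 33}
|A \ B| = 8

8


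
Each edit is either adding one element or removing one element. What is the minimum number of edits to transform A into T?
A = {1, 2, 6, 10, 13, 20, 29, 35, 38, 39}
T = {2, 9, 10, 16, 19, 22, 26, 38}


Set A = {1, 2, 6, 10, 13, 20, 29, 35, 38, 39}
Set T = {2, 9, 10, 16, 19, 22, 26, 38}
Elements to remove from A (in A, not in T): {1, 6, 13, 20, 29, 35, 39} → 7 removals
Elements to add to A (in T, not in A): {9, 16, 19, 22, 26} → 5 additions
Total edits = 7 + 5 = 12

12


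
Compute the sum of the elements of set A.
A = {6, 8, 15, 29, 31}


Set A = {6, 8, 15, 29, 31}
Sum = 6 + 8 + 15 + 29 + 31 = 89

89


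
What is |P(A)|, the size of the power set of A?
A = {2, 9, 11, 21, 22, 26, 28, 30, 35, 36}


Set A = {2, 9, 11, 21, 22, 26, 28, 30, 35, 36}
|A| = 10
The power set P(A) contains all subsets of A.
|P(A)| = 2^|A| = 2^10 = 1024

1024


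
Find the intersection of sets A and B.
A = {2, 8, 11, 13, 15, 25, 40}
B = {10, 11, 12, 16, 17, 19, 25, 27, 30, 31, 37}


Set A = {2, 8, 11, 13, 15, 25, 40}
Set B = {10, 11, 12, 16, 17, 19, 25, 27, 30, 31, 37}
A ∩ B includes only elements in both sets.
Check each element of A against B:
2 ✗, 8 ✗, 11 ✓, 13 ✗, 15 ✗, 25 ✓, 40 ✗
A ∩ B = {11, 25}

{11, 25}


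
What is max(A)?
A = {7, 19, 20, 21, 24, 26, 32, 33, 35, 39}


Set A = {7, 19, 20, 21, 24, 26, 32, 33, 35, 39}
Elements in ascending order: 7, 19, 20, 21, 24, 26, 32, 33, 35, 39
The largest element is 39.

39


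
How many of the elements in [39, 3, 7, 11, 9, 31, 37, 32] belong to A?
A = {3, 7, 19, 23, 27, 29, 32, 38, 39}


Set A = {3, 7, 19, 23, 27, 29, 32, 38, 39}
Candidates: [39, 3, 7, 11, 9, 31, 37, 32]
Check each candidate:
39 ∈ A, 3 ∈ A, 7 ∈ A, 11 ∉ A, 9 ∉ A, 31 ∉ A, 37 ∉ A, 32 ∈ A
Count of candidates in A: 4

4


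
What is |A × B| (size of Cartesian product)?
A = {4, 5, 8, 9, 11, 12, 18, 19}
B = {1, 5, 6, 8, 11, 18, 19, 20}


Set A = {4, 5, 8, 9, 11, 12, 18, 19} has 8 elements.
Set B = {1, 5, 6, 8, 11, 18, 19, 20} has 8 elements.
|A × B| = |A| × |B| = 8 × 8 = 64

64


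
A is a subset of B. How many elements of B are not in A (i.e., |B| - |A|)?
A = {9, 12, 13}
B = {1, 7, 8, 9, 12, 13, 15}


Set A = {9, 12, 13}, |A| = 3
Set B = {1, 7, 8, 9, 12, 13, 15}, |B| = 7
Since A ⊆ B: B \ A = {1, 7, 8, 15}
|B| - |A| = 7 - 3 = 4

4


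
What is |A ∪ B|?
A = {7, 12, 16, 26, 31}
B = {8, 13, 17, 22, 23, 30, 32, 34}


Set A = {7, 12, 16, 26, 31}, |A| = 5
Set B = {8, 13, 17, 22, 23, 30, 32, 34}, |B| = 8
A ∩ B = {}, |A ∩ B| = 0
|A ∪ B| = |A| + |B| - |A ∩ B| = 5 + 8 - 0 = 13

13


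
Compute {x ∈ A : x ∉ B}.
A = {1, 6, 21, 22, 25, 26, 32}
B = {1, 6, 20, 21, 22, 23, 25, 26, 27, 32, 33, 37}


Set A = {1, 6, 21, 22, 25, 26, 32}
Set B = {1, 6, 20, 21, 22, 23, 25, 26, 27, 32, 33, 37}
Check each element of A against B:
1 ∈ B, 6 ∈ B, 21 ∈ B, 22 ∈ B, 25 ∈ B, 26 ∈ B, 32 ∈ B
Elements of A not in B: {}

{}


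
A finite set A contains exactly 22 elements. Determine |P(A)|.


The set has 22 elements.
The power set contains all possible subsets.
|P(A)| = 2^|A| = 2^22 = 4194304

4194304


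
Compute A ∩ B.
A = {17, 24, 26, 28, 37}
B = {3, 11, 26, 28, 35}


Set A = {17, 24, 26, 28, 37}
Set B = {3, 11, 26, 28, 35}
A ∩ B includes only elements in both sets.
Check each element of A against B:
17 ✗, 24 ✗, 26 ✓, 28 ✓, 37 ✗
A ∩ B = {26, 28}

{26, 28}


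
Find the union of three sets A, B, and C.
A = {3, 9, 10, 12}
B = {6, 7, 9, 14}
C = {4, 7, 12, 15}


Set A = {3, 9, 10, 12}
Set B = {6, 7, 9, 14}
Set C = {4, 7, 12, 15}
First, A ∪ B = {3, 6, 7, 9, 10, 12, 14}
Then, (A ∪ B) ∪ C = {3, 4, 6, 7, 9, 10, 12, 14, 15}

{3, 4, 6, 7, 9, 10, 12, 14, 15}


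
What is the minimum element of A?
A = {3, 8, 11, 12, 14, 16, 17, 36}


Set A = {3, 8, 11, 12, 14, 16, 17, 36}
Elements in ascending order: 3, 8, 11, 12, 14, 16, 17, 36
The smallest element is 3.

3


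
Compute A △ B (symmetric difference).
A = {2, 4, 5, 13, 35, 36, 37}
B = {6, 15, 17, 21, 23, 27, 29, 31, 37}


Set A = {2, 4, 5, 13, 35, 36, 37}
Set B = {6, 15, 17, 21, 23, 27, 29, 31, 37}
A △ B = (A \ B) ∪ (B \ A)
Elements in A but not B: {2, 4, 5, 13, 35, 36}
Elements in B but not A: {6, 15, 17, 21, 23, 27, 29, 31}
A △ B = {2, 4, 5, 6, 13, 15, 17, 21, 23, 27, 29, 31, 35, 36}

{2, 4, 5, 6, 13, 15, 17, 21, 23, 27, 29, 31, 35, 36}


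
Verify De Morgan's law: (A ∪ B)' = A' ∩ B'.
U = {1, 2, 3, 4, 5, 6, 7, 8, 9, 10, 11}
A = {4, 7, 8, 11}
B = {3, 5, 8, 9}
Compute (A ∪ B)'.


U = {1, 2, 3, 4, 5, 6, 7, 8, 9, 10, 11}
A = {4, 7, 8, 11}, B = {3, 5, 8, 9}
A ∪ B = {3, 4, 5, 7, 8, 9, 11}
(A ∪ B)' = U \ (A ∪ B) = {1, 2, 6, 10}
Verification via A' ∩ B': A' = {1, 2, 3, 5, 6, 9, 10}, B' = {1, 2, 4, 6, 7, 10, 11}
A' ∩ B' = {1, 2, 6, 10} ✓

{1, 2, 6, 10}


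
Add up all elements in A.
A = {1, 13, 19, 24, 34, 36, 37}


Set A = {1, 13, 19, 24, 34, 36, 37}
Sum = 1 + 13 + 19 + 24 + 34 + 36 + 37 = 164

164


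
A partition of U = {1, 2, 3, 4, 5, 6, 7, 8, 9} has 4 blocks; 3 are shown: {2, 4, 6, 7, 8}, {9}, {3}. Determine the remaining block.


U = {1, 2, 3, 4, 5, 6, 7, 8, 9}
Shown blocks: {2, 4, 6, 7, 8}, {9}, {3}
A partition's blocks are pairwise disjoint and cover U, so the missing block = U \ (union of shown blocks).
Union of shown blocks: {2, 3, 4, 6, 7, 8, 9}
Missing block = U \ (union) = {1, 5}

{1, 5}


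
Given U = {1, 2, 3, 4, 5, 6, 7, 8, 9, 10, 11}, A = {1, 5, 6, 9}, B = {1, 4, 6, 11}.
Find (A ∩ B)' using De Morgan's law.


U = {1, 2, 3, 4, 5, 6, 7, 8, 9, 10, 11}
A = {1, 5, 6, 9}, B = {1, 4, 6, 11}
A ∩ B = {1, 6}
(A ∩ B)' = U \ (A ∩ B) = {2, 3, 4, 5, 7, 8, 9, 10, 11}
Verification via A' ∪ B': A' = {2, 3, 4, 7, 8, 10, 11}, B' = {2, 3, 5, 7, 8, 9, 10}
A' ∪ B' = {2, 3, 4, 5, 7, 8, 9, 10, 11} ✓

{2, 3, 4, 5, 7, 8, 9, 10, 11}


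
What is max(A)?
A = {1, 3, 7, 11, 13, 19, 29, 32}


Set A = {1, 3, 7, 11, 13, 19, 29, 32}
Elements in ascending order: 1, 3, 7, 11, 13, 19, 29, 32
The largest element is 32.

32


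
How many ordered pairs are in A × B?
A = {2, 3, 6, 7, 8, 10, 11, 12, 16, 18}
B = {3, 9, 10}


Set A = {2, 3, 6, 7, 8, 10, 11, 12, 16, 18} has 10 elements.
Set B = {3, 9, 10} has 3 elements.
|A × B| = |A| × |B| = 10 × 3 = 30

30


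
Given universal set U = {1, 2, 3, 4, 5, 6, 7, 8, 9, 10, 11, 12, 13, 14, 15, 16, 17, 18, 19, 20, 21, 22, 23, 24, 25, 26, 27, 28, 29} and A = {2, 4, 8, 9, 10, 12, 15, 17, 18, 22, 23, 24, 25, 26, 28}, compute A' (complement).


Universal set U = {1, 2, 3, 4, 5, 6, 7, 8, 9, 10, 11, 12, 13, 14, 15, 16, 17, 18, 19, 20, 21, 22, 23, 24, 25, 26, 27, 28, 29}
Set A = {2, 4, 8, 9, 10, 12, 15, 17, 18, 22, 23, 24, 25, 26, 28}
A' = U \ A = elements in U but not in A
Checking each element of U:
1 (not in A, include), 2 (in A, exclude), 3 (not in A, include), 4 (in A, exclude), 5 (not in A, include), 6 (not in A, include), 7 (not in A, include), 8 (in A, exclude), 9 (in A, exclude), 10 (in A, exclude), 11 (not in A, include), 12 (in A, exclude), 13 (not in A, include), 14 (not in A, include), 15 (in A, exclude), 16 (not in A, include), 17 (in A, exclude), 18 (in A, exclude), 19 (not in A, include), 20 (not in A, include), 21 (not in A, include), 22 (in A, exclude), 23 (in A, exclude), 24 (in A, exclude), 25 (in A, exclude), 26 (in A, exclude), 27 (not in A, include), 28 (in A, exclude), 29 (not in A, include)
A' = {1, 3, 5, 6, 7, 11, 13, 14, 16, 19, 20, 21, 27, 29}

{1, 3, 5, 6, 7, 11, 13, 14, 16, 19, 20, 21, 27, 29}


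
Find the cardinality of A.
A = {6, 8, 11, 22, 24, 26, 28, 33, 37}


Set A = {6, 8, 11, 22, 24, 26, 28, 33, 37}
Listing elements: 6, 8, 11, 22, 24, 26, 28, 33, 37
Counting: 9 elements
|A| = 9

9


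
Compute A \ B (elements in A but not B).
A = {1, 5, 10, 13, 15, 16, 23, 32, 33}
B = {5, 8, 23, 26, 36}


Set A = {1, 5, 10, 13, 15, 16, 23, 32, 33}
Set B = {5, 8, 23, 26, 36}
A \ B includes elements in A that are not in B.
Check each element of A:
1 (not in B, keep), 5 (in B, remove), 10 (not in B, keep), 13 (not in B, keep), 15 (not in B, keep), 16 (not in B, keep), 23 (in B, remove), 32 (not in B, keep), 33 (not in B, keep)
A \ B = {1, 10, 13, 15, 16, 32, 33}

{1, 10, 13, 15, 16, 32, 33}


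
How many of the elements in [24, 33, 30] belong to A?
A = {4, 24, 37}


Set A = {4, 24, 37}
Candidates: [24, 33, 30]
Check each candidate:
24 ∈ A, 33 ∉ A, 30 ∉ A
Count of candidates in A: 1

1


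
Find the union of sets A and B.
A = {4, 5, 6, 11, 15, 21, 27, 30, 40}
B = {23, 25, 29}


Set A = {4, 5, 6, 11, 15, 21, 27, 30, 40}
Set B = {23, 25, 29}
A ∪ B includes all elements in either set.
Elements from A: {4, 5, 6, 11, 15, 21, 27, 30, 40}
Elements from B not already included: {23, 25, 29}
A ∪ B = {4, 5, 6, 11, 15, 21, 23, 25, 27, 29, 30, 40}

{4, 5, 6, 11, 15, 21, 23, 25, 27, 29, 30, 40}


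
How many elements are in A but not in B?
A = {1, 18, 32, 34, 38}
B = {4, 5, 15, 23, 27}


Set A = {1, 18, 32, 34, 38}
Set B = {4, 5, 15, 23, 27}
A \ B = {1, 18, 32, 34, 38}
|A \ B| = 5

5


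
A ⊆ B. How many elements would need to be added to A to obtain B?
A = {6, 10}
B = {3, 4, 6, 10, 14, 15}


Set A = {6, 10}, |A| = 2
Set B = {3, 4, 6, 10, 14, 15}, |B| = 6
Since A ⊆ B: B \ A = {3, 4, 14, 15}
|B| - |A| = 6 - 2 = 4

4


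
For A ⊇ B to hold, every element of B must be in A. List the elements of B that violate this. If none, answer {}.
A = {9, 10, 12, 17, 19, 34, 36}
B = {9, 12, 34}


Set A = {9, 10, 12, 17, 19, 34, 36}
Set B = {9, 12, 34}
Check each element of B against A:
9 ∈ A, 12 ∈ A, 34 ∈ A
Elements of B not in A: {}

{}


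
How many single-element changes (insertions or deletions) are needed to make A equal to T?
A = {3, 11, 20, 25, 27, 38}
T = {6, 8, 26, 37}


Set A = {3, 11, 20, 25, 27, 38}
Set T = {6, 8, 26, 37}
Elements to remove from A (in A, not in T): {3, 11, 20, 25, 27, 38} → 6 removals
Elements to add to A (in T, not in A): {6, 8, 26, 37} → 4 additions
Total edits = 6 + 4 = 10

10


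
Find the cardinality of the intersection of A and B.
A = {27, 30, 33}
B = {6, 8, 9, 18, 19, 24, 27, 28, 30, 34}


Set A = {27, 30, 33}
Set B = {6, 8, 9, 18, 19, 24, 27, 28, 30, 34}
A ∩ B = {27, 30}
|A ∩ B| = 2

2


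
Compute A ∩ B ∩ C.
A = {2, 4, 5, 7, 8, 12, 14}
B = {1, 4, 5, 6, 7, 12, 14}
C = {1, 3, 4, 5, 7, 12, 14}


Set A = {2, 4, 5, 7, 8, 12, 14}
Set B = {1, 4, 5, 6, 7, 12, 14}
Set C = {1, 3, 4, 5, 7, 12, 14}
First, A ∩ B = {4, 5, 7, 12, 14}
Then, (A ∩ B) ∩ C = {4, 5, 7, 12, 14}

{4, 5, 7, 12, 14}


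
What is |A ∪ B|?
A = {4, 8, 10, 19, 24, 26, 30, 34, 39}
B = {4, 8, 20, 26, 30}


Set A = {4, 8, 10, 19, 24, 26, 30, 34, 39}, |A| = 9
Set B = {4, 8, 20, 26, 30}, |B| = 5
A ∩ B = {4, 8, 26, 30}, |A ∩ B| = 4
|A ∪ B| = |A| + |B| - |A ∩ B| = 9 + 5 - 4 = 10

10


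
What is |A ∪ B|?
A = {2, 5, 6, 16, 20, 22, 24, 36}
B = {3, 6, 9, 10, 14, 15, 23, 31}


Set A = {2, 5, 6, 16, 20, 22, 24, 36}, |A| = 8
Set B = {3, 6, 9, 10, 14, 15, 23, 31}, |B| = 8
A ∩ B = {6}, |A ∩ B| = 1
|A ∪ B| = |A| + |B| - |A ∩ B| = 8 + 8 - 1 = 15

15


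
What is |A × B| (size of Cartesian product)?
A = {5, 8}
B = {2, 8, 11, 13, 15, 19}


Set A = {5, 8} has 2 elements.
Set B = {2, 8, 11, 13, 15, 19} has 6 elements.
|A × B| = |A| × |B| = 2 × 6 = 12

12


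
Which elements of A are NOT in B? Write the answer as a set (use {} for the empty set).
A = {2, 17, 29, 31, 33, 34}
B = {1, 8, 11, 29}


Set A = {2, 17, 29, 31, 33, 34}
Set B = {1, 8, 11, 29}
Check each element of A against B:
2 ∉ B (include), 17 ∉ B (include), 29 ∈ B, 31 ∉ B (include), 33 ∉ B (include), 34 ∉ B (include)
Elements of A not in B: {2, 17, 31, 33, 34}

{2, 17, 31, 33, 34}


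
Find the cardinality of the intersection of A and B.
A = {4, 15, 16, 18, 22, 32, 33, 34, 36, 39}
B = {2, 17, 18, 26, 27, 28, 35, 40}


Set A = {4, 15, 16, 18, 22, 32, 33, 34, 36, 39}
Set B = {2, 17, 18, 26, 27, 28, 35, 40}
A ∩ B = {18}
|A ∩ B| = 1

1


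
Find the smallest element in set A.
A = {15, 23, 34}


Set A = {15, 23, 34}
Elements in ascending order: 15, 23, 34
The smallest element is 15.

15


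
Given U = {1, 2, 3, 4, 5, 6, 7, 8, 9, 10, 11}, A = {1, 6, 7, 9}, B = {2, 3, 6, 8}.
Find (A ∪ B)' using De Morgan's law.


U = {1, 2, 3, 4, 5, 6, 7, 8, 9, 10, 11}
A = {1, 6, 7, 9}, B = {2, 3, 6, 8}
A ∪ B = {1, 2, 3, 6, 7, 8, 9}
(A ∪ B)' = U \ (A ∪ B) = {4, 5, 10, 11}
Verification via A' ∩ B': A' = {2, 3, 4, 5, 8, 10, 11}, B' = {1, 4, 5, 7, 9, 10, 11}
A' ∩ B' = {4, 5, 10, 11} ✓

{4, 5, 10, 11}


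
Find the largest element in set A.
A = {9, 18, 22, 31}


Set A = {9, 18, 22, 31}
Elements in ascending order: 9, 18, 22, 31
The largest element is 31.

31


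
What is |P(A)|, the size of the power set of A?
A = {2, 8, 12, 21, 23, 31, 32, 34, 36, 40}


Set A = {2, 8, 12, 21, 23, 31, 32, 34, 36, 40}
|A| = 10
The power set P(A) contains all subsets of A.
|P(A)| = 2^|A| = 2^10 = 1024

1024


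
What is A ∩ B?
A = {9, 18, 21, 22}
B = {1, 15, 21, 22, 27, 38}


Set A = {9, 18, 21, 22}
Set B = {1, 15, 21, 22, 27, 38}
A ∩ B includes only elements in both sets.
Check each element of A against B:
9 ✗, 18 ✗, 21 ✓, 22 ✓
A ∩ B = {21, 22}

{21, 22}


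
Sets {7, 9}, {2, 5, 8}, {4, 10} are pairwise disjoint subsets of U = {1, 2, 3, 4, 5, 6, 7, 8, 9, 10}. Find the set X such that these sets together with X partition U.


U = {1, 2, 3, 4, 5, 6, 7, 8, 9, 10}
Shown blocks: {7, 9}, {2, 5, 8}, {4, 10}
A partition's blocks are pairwise disjoint and cover U, so the missing block = U \ (union of shown blocks).
Union of shown blocks: {2, 4, 5, 7, 8, 9, 10}
Missing block = U \ (union) = {1, 3, 6}

{1, 3, 6}


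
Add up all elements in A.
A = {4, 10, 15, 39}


Set A = {4, 10, 15, 39}
Sum = 4 + 10 + 15 + 39 = 68

68


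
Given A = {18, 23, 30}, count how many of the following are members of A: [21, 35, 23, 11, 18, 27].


Set A = {18, 23, 30}
Candidates: [21, 35, 23, 11, 18, 27]
Check each candidate:
21 ∉ A, 35 ∉ A, 23 ∈ A, 11 ∉ A, 18 ∈ A, 27 ∉ A
Count of candidates in A: 2

2


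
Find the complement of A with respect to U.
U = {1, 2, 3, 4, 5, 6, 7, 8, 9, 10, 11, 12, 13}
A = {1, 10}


Universal set U = {1, 2, 3, 4, 5, 6, 7, 8, 9, 10, 11, 12, 13}
Set A = {1, 10}
A' = U \ A = elements in U but not in A
Checking each element of U:
1 (in A, exclude), 2 (not in A, include), 3 (not in A, include), 4 (not in A, include), 5 (not in A, include), 6 (not in A, include), 7 (not in A, include), 8 (not in A, include), 9 (not in A, include), 10 (in A, exclude), 11 (not in A, include), 12 (not in A, include), 13 (not in A, include)
A' = {2, 3, 4, 5, 6, 7, 8, 9, 11, 12, 13}

{2, 3, 4, 5, 6, 7, 8, 9, 11, 12, 13}


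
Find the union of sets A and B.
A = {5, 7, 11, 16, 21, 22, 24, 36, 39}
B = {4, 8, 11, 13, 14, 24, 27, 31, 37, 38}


Set A = {5, 7, 11, 16, 21, 22, 24, 36, 39}
Set B = {4, 8, 11, 13, 14, 24, 27, 31, 37, 38}
A ∪ B includes all elements in either set.
Elements from A: {5, 7, 11, 16, 21, 22, 24, 36, 39}
Elements from B not already included: {4, 8, 13, 14, 27, 31, 37, 38}
A ∪ B = {4, 5, 7, 8, 11, 13, 14, 16, 21, 22, 24, 27, 31, 36, 37, 38, 39}

{4, 5, 7, 8, 11, 13, 14, 16, 21, 22, 24, 27, 31, 36, 37, 38, 39}


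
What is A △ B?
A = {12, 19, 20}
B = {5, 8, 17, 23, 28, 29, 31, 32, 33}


Set A = {12, 19, 20}
Set B = {5, 8, 17, 23, 28, 29, 31, 32, 33}
A △ B = (A \ B) ∪ (B \ A)
Elements in A but not B: {12, 19, 20}
Elements in B but not A: {5, 8, 17, 23, 28, 29, 31, 32, 33}
A △ B = {5, 8, 12, 17, 19, 20, 23, 28, 29, 31, 32, 33}

{5, 8, 12, 17, 19, 20, 23, 28, 29, 31, 32, 33}


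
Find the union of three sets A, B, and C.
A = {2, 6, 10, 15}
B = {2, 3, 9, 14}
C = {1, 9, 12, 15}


Set A = {2, 6, 10, 15}
Set B = {2, 3, 9, 14}
Set C = {1, 9, 12, 15}
First, A ∪ B = {2, 3, 6, 9, 10, 14, 15}
Then, (A ∪ B) ∪ C = {1, 2, 3, 6, 9, 10, 12, 14, 15}

{1, 2, 3, 6, 9, 10, 12, 14, 15}


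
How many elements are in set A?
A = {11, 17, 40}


Set A = {11, 17, 40}
Listing elements: 11, 17, 40
Counting: 3 elements
|A| = 3

3


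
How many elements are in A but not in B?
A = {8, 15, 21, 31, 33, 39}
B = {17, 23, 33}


Set A = {8, 15, 21, 31, 33, 39}
Set B = {17, 23, 33}
A \ B = {8, 15, 21, 31, 39}
|A \ B| = 5

5


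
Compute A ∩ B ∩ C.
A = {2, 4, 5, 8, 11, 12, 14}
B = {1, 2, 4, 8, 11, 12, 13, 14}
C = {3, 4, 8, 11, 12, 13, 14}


Set A = {2, 4, 5, 8, 11, 12, 14}
Set B = {1, 2, 4, 8, 11, 12, 13, 14}
Set C = {3, 4, 8, 11, 12, 13, 14}
First, A ∩ B = {2, 4, 8, 11, 12, 14}
Then, (A ∩ B) ∩ C = {4, 8, 11, 12, 14}

{4, 8, 11, 12, 14}


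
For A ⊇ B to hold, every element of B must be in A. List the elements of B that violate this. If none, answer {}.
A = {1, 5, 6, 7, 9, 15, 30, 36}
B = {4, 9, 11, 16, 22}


Set A = {1, 5, 6, 7, 9, 15, 30, 36}
Set B = {4, 9, 11, 16, 22}
Check each element of B against A:
4 ∉ A (include), 9 ∈ A, 11 ∉ A (include), 16 ∉ A (include), 22 ∉ A (include)
Elements of B not in A: {4, 11, 16, 22}

{4, 11, 16, 22}


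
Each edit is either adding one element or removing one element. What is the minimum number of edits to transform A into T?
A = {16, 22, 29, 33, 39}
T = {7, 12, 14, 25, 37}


Set A = {16, 22, 29, 33, 39}
Set T = {7, 12, 14, 25, 37}
Elements to remove from A (in A, not in T): {16, 22, 29, 33, 39} → 5 removals
Elements to add to A (in T, not in A): {7, 12, 14, 25, 37} → 5 additions
Total edits = 5 + 5 = 10

10


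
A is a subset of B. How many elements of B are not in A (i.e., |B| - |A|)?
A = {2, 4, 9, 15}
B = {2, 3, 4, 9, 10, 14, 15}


Set A = {2, 4, 9, 15}, |A| = 4
Set B = {2, 3, 4, 9, 10, 14, 15}, |B| = 7
Since A ⊆ B: B \ A = {3, 10, 14}
|B| - |A| = 7 - 4 = 3

3


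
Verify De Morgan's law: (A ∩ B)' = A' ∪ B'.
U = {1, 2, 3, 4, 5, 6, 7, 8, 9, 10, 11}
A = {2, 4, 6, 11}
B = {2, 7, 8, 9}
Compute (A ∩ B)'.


U = {1, 2, 3, 4, 5, 6, 7, 8, 9, 10, 11}
A = {2, 4, 6, 11}, B = {2, 7, 8, 9}
A ∩ B = {2}
(A ∩ B)' = U \ (A ∩ B) = {1, 3, 4, 5, 6, 7, 8, 9, 10, 11}
Verification via A' ∪ B': A' = {1, 3, 5, 7, 8, 9, 10}, B' = {1, 3, 4, 5, 6, 10, 11}
A' ∪ B' = {1, 3, 4, 5, 6, 7, 8, 9, 10, 11} ✓

{1, 3, 4, 5, 6, 7, 8, 9, 10, 11}


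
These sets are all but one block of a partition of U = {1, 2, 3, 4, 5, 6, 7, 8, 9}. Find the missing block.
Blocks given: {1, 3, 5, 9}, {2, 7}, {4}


U = {1, 2, 3, 4, 5, 6, 7, 8, 9}
Shown blocks: {1, 3, 5, 9}, {2, 7}, {4}
A partition's blocks are pairwise disjoint and cover U, so the missing block = U \ (union of shown blocks).
Union of shown blocks: {1, 2, 3, 4, 5, 7, 9}
Missing block = U \ (union) = {6, 8}

{6, 8}


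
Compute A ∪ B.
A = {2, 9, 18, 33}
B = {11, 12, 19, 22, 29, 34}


Set A = {2, 9, 18, 33}
Set B = {11, 12, 19, 22, 29, 34}
A ∪ B includes all elements in either set.
Elements from A: {2, 9, 18, 33}
Elements from B not already included: {11, 12, 19, 22, 29, 34}
A ∪ B = {2, 9, 11, 12, 18, 19, 22, 29, 33, 34}

{2, 9, 11, 12, 18, 19, 22, 29, 33, 34}


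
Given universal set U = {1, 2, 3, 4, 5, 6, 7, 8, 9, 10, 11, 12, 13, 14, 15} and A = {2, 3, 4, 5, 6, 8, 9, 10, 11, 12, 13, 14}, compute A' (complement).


Universal set U = {1, 2, 3, 4, 5, 6, 7, 8, 9, 10, 11, 12, 13, 14, 15}
Set A = {2, 3, 4, 5, 6, 8, 9, 10, 11, 12, 13, 14}
A' = U \ A = elements in U but not in A
Checking each element of U:
1 (not in A, include), 2 (in A, exclude), 3 (in A, exclude), 4 (in A, exclude), 5 (in A, exclude), 6 (in A, exclude), 7 (not in A, include), 8 (in A, exclude), 9 (in A, exclude), 10 (in A, exclude), 11 (in A, exclude), 12 (in A, exclude), 13 (in A, exclude), 14 (in A, exclude), 15 (not in A, include)
A' = {1, 7, 15}

{1, 7, 15}


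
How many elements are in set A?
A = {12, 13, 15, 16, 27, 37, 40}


Set A = {12, 13, 15, 16, 27, 37, 40}
Listing elements: 12, 13, 15, 16, 27, 37, 40
Counting: 7 elements
|A| = 7

7


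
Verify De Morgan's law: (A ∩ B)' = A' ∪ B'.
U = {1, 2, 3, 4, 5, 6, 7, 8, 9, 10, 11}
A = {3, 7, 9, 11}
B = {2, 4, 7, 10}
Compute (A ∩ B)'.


U = {1, 2, 3, 4, 5, 6, 7, 8, 9, 10, 11}
A = {3, 7, 9, 11}, B = {2, 4, 7, 10}
A ∩ B = {7}
(A ∩ B)' = U \ (A ∩ B) = {1, 2, 3, 4, 5, 6, 8, 9, 10, 11}
Verification via A' ∪ B': A' = {1, 2, 4, 5, 6, 8, 10}, B' = {1, 3, 5, 6, 8, 9, 11}
A' ∪ B' = {1, 2, 3, 4, 5, 6, 8, 9, 10, 11} ✓

{1, 2, 3, 4, 5, 6, 8, 9, 10, 11}


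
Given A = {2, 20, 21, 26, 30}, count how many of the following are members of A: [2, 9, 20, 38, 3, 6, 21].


Set A = {2, 20, 21, 26, 30}
Candidates: [2, 9, 20, 38, 3, 6, 21]
Check each candidate:
2 ∈ A, 9 ∉ A, 20 ∈ A, 38 ∉ A, 3 ∉ A, 6 ∉ A, 21 ∈ A
Count of candidates in A: 3

3


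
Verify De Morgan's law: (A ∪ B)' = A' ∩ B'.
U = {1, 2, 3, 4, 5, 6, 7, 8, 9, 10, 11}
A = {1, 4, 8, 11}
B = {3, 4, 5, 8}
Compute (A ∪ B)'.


U = {1, 2, 3, 4, 5, 6, 7, 8, 9, 10, 11}
A = {1, 4, 8, 11}, B = {3, 4, 5, 8}
A ∪ B = {1, 3, 4, 5, 8, 11}
(A ∪ B)' = U \ (A ∪ B) = {2, 6, 7, 9, 10}
Verification via A' ∩ B': A' = {2, 3, 5, 6, 7, 9, 10}, B' = {1, 2, 6, 7, 9, 10, 11}
A' ∩ B' = {2, 6, 7, 9, 10} ✓

{2, 6, 7, 9, 10}


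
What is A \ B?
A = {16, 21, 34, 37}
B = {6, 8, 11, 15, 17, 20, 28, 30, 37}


Set A = {16, 21, 34, 37}
Set B = {6, 8, 11, 15, 17, 20, 28, 30, 37}
A \ B includes elements in A that are not in B.
Check each element of A:
16 (not in B, keep), 21 (not in B, keep), 34 (not in B, keep), 37 (in B, remove)
A \ B = {16, 21, 34}

{16, 21, 34}


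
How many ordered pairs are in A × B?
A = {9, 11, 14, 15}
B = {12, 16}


Set A = {9, 11, 14, 15} has 4 elements.
Set B = {12, 16} has 2 elements.
|A × B| = |A| × |B| = 4 × 2 = 8

8


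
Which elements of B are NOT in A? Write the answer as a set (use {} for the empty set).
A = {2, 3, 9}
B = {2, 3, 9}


Set A = {2, 3, 9}
Set B = {2, 3, 9}
Check each element of B against A:
2 ∈ A, 3 ∈ A, 9 ∈ A
Elements of B not in A: {}

{}


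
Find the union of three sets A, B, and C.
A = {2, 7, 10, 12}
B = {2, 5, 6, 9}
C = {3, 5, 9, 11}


Set A = {2, 7, 10, 12}
Set B = {2, 5, 6, 9}
Set C = {3, 5, 9, 11}
First, A ∪ B = {2, 5, 6, 7, 9, 10, 12}
Then, (A ∪ B) ∪ C = {2, 3, 5, 6, 7, 9, 10, 11, 12}

{2, 3, 5, 6, 7, 9, 10, 11, 12}


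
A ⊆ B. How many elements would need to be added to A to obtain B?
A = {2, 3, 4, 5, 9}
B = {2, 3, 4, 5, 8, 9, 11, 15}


Set A = {2, 3, 4, 5, 9}, |A| = 5
Set B = {2, 3, 4, 5, 8, 9, 11, 15}, |B| = 8
Since A ⊆ B: B \ A = {8, 11, 15}
|B| - |A| = 8 - 5 = 3

3


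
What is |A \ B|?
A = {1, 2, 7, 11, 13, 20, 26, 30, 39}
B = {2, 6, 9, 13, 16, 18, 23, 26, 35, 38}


Set A = {1, 2, 7, 11, 13, 20, 26, 30, 39}
Set B = {2, 6, 9, 13, 16, 18, 23, 26, 35, 38}
A \ B = {1, 7, 11, 20, 30, 39}
|A \ B| = 6

6


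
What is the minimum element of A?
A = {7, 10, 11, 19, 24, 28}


Set A = {7, 10, 11, 19, 24, 28}
Elements in ascending order: 7, 10, 11, 19, 24, 28
The smallest element is 7.

7


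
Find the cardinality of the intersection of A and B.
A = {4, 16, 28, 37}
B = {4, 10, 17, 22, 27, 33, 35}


Set A = {4, 16, 28, 37}
Set B = {4, 10, 17, 22, 27, 33, 35}
A ∩ B = {4}
|A ∩ B| = 1

1


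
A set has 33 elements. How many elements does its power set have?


The set has 33 elements.
The power set contains all possible subsets.
|P(A)| = 2^|A| = 2^33 = 8589934592

8589934592


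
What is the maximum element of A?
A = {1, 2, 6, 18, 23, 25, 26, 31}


Set A = {1, 2, 6, 18, 23, 25, 26, 31}
Elements in ascending order: 1, 2, 6, 18, 23, 25, 26, 31
The largest element is 31.

31


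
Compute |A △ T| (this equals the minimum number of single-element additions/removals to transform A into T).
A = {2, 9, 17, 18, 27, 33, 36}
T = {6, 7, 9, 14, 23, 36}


Set A = {2, 9, 17, 18, 27, 33, 36}
Set T = {6, 7, 9, 14, 23, 36}
Elements to remove from A (in A, not in T): {2, 17, 18, 27, 33} → 5 removals
Elements to add to A (in T, not in A): {6, 7, 14, 23} → 4 additions
Total edits = 5 + 4 = 9

9


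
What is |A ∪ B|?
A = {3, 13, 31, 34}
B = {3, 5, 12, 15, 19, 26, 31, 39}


Set A = {3, 13, 31, 34}, |A| = 4
Set B = {3, 5, 12, 15, 19, 26, 31, 39}, |B| = 8
A ∩ B = {3, 31}, |A ∩ B| = 2
|A ∪ B| = |A| + |B| - |A ∩ B| = 4 + 8 - 2 = 10

10


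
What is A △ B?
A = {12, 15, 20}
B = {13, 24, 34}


Set A = {12, 15, 20}
Set B = {13, 24, 34}
A △ B = (A \ B) ∪ (B \ A)
Elements in A but not B: {12, 15, 20}
Elements in B but not A: {13, 24, 34}
A △ B = {12, 13, 15, 20, 24, 34}

{12, 13, 15, 20, 24, 34}


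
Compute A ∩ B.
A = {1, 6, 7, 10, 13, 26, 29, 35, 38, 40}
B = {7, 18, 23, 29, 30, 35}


Set A = {1, 6, 7, 10, 13, 26, 29, 35, 38, 40}
Set B = {7, 18, 23, 29, 30, 35}
A ∩ B includes only elements in both sets.
Check each element of A against B:
1 ✗, 6 ✗, 7 ✓, 10 ✗, 13 ✗, 26 ✗, 29 ✓, 35 ✓, 38 ✗, 40 ✗
A ∩ B = {7, 29, 35}

{7, 29, 35}


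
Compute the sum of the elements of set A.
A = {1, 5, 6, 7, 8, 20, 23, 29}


Set A = {1, 5, 6, 7, 8, 20, 23, 29}
Sum = 1 + 5 + 6 + 7 + 8 + 20 + 23 + 29 = 99

99


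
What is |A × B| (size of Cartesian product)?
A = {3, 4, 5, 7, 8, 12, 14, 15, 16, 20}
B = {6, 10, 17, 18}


Set A = {3, 4, 5, 7, 8, 12, 14, 15, 16, 20} has 10 elements.
Set B = {6, 10, 17, 18} has 4 elements.
|A × B| = |A| × |B| = 10 × 4 = 40

40


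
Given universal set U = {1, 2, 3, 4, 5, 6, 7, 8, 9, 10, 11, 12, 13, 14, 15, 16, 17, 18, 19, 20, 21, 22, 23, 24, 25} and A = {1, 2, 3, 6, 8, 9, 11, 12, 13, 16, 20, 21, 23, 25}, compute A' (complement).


Universal set U = {1, 2, 3, 4, 5, 6, 7, 8, 9, 10, 11, 12, 13, 14, 15, 16, 17, 18, 19, 20, 21, 22, 23, 24, 25}
Set A = {1, 2, 3, 6, 8, 9, 11, 12, 13, 16, 20, 21, 23, 25}
A' = U \ A = elements in U but not in A
Checking each element of U:
1 (in A, exclude), 2 (in A, exclude), 3 (in A, exclude), 4 (not in A, include), 5 (not in A, include), 6 (in A, exclude), 7 (not in A, include), 8 (in A, exclude), 9 (in A, exclude), 10 (not in A, include), 11 (in A, exclude), 12 (in A, exclude), 13 (in A, exclude), 14 (not in A, include), 15 (not in A, include), 16 (in A, exclude), 17 (not in A, include), 18 (not in A, include), 19 (not in A, include), 20 (in A, exclude), 21 (in A, exclude), 22 (not in A, include), 23 (in A, exclude), 24 (not in A, include), 25 (in A, exclude)
A' = {4, 5, 7, 10, 14, 15, 17, 18, 19, 22, 24}

{4, 5, 7, 10, 14, 15, 17, 18, 19, 22, 24}


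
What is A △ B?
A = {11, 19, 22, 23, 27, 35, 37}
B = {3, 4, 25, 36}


Set A = {11, 19, 22, 23, 27, 35, 37}
Set B = {3, 4, 25, 36}
A △ B = (A \ B) ∪ (B \ A)
Elements in A but not B: {11, 19, 22, 23, 27, 35, 37}
Elements in B but not A: {3, 4, 25, 36}
A △ B = {3, 4, 11, 19, 22, 23, 25, 27, 35, 36, 37}

{3, 4, 11, 19, 22, 23, 25, 27, 35, 36, 37}


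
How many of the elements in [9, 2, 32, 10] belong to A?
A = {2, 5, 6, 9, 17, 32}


Set A = {2, 5, 6, 9, 17, 32}
Candidates: [9, 2, 32, 10]
Check each candidate:
9 ∈ A, 2 ∈ A, 32 ∈ A, 10 ∉ A
Count of candidates in A: 3

3


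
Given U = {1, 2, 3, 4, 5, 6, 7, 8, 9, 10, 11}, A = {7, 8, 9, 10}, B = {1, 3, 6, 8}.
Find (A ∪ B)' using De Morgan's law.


U = {1, 2, 3, 4, 5, 6, 7, 8, 9, 10, 11}
A = {7, 8, 9, 10}, B = {1, 3, 6, 8}
A ∪ B = {1, 3, 6, 7, 8, 9, 10}
(A ∪ B)' = U \ (A ∪ B) = {2, 4, 5, 11}
Verification via A' ∩ B': A' = {1, 2, 3, 4, 5, 6, 11}, B' = {2, 4, 5, 7, 9, 10, 11}
A' ∩ B' = {2, 4, 5, 11} ✓

{2, 4, 5, 11}


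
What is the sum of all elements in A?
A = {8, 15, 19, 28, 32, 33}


Set A = {8, 15, 19, 28, 32, 33}
Sum = 8 + 15 + 19 + 28 + 32 + 33 = 135

135


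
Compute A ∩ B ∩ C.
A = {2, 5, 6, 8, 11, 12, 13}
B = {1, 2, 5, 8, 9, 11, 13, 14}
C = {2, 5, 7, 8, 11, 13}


Set A = {2, 5, 6, 8, 11, 12, 13}
Set B = {1, 2, 5, 8, 9, 11, 13, 14}
Set C = {2, 5, 7, 8, 11, 13}
First, A ∩ B = {2, 5, 8, 11, 13}
Then, (A ∩ B) ∩ C = {2, 5, 8, 11, 13}

{2, 5, 8, 11, 13}


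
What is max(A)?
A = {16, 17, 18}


Set A = {16, 17, 18}
Elements in ascending order: 16, 17, 18
The largest element is 18.

18


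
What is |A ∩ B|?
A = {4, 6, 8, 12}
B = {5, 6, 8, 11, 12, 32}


Set A = {4, 6, 8, 12}
Set B = {5, 6, 8, 11, 12, 32}
A ∩ B = {6, 8, 12}
|A ∩ B| = 3

3


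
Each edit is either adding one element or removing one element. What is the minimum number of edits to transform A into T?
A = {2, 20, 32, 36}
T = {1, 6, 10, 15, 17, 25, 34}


Set A = {2, 20, 32, 36}
Set T = {1, 6, 10, 15, 17, 25, 34}
Elements to remove from A (in A, not in T): {2, 20, 32, 36} → 4 removals
Elements to add to A (in T, not in A): {1, 6, 10, 15, 17, 25, 34} → 7 additions
Total edits = 4 + 7 = 11

11


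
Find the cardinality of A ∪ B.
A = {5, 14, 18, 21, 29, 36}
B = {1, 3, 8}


Set A = {5, 14, 18, 21, 29, 36}, |A| = 6
Set B = {1, 3, 8}, |B| = 3
A ∩ B = {}, |A ∩ B| = 0
|A ∪ B| = |A| + |B| - |A ∩ B| = 6 + 3 - 0 = 9

9


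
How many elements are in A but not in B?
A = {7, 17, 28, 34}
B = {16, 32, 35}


Set A = {7, 17, 28, 34}
Set B = {16, 32, 35}
A \ B = {7, 17, 28, 34}
|A \ B| = 4

4


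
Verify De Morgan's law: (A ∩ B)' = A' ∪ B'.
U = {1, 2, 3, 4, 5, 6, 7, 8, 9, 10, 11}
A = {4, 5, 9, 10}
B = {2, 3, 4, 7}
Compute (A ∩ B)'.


U = {1, 2, 3, 4, 5, 6, 7, 8, 9, 10, 11}
A = {4, 5, 9, 10}, B = {2, 3, 4, 7}
A ∩ B = {4}
(A ∩ B)' = U \ (A ∩ B) = {1, 2, 3, 5, 6, 7, 8, 9, 10, 11}
Verification via A' ∪ B': A' = {1, 2, 3, 6, 7, 8, 11}, B' = {1, 5, 6, 8, 9, 10, 11}
A' ∪ B' = {1, 2, 3, 5, 6, 7, 8, 9, 10, 11} ✓

{1, 2, 3, 5, 6, 7, 8, 9, 10, 11}


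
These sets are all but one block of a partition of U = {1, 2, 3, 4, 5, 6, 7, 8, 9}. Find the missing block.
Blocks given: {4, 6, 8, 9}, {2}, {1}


U = {1, 2, 3, 4, 5, 6, 7, 8, 9}
Shown blocks: {4, 6, 8, 9}, {2}, {1}
A partition's blocks are pairwise disjoint and cover U, so the missing block = U \ (union of shown blocks).
Union of shown blocks: {1, 2, 4, 6, 8, 9}
Missing block = U \ (union) = {3, 5, 7}

{3, 5, 7}


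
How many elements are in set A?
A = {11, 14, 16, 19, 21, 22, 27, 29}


Set A = {11, 14, 16, 19, 21, 22, 27, 29}
Listing elements: 11, 14, 16, 19, 21, 22, 27, 29
Counting: 8 elements
|A| = 8

8


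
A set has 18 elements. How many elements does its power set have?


The set has 18 elements.
The power set contains all possible subsets.
|P(A)| = 2^|A| = 2^18 = 262144

262144


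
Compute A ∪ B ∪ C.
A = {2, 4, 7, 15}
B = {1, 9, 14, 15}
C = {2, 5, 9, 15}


Set A = {2, 4, 7, 15}
Set B = {1, 9, 14, 15}
Set C = {2, 5, 9, 15}
First, A ∪ B = {1, 2, 4, 7, 9, 14, 15}
Then, (A ∪ B) ∪ C = {1, 2, 4, 5, 7, 9, 14, 15}

{1, 2, 4, 5, 7, 9, 14, 15}


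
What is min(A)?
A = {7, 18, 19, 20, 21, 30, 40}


Set A = {7, 18, 19, 20, 21, 30, 40}
Elements in ascending order: 7, 18, 19, 20, 21, 30, 40
The smallest element is 7.

7


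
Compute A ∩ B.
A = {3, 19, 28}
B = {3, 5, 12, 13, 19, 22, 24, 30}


Set A = {3, 19, 28}
Set B = {3, 5, 12, 13, 19, 22, 24, 30}
A ∩ B includes only elements in both sets.
Check each element of A against B:
3 ✓, 19 ✓, 28 ✗
A ∩ B = {3, 19}

{3, 19}


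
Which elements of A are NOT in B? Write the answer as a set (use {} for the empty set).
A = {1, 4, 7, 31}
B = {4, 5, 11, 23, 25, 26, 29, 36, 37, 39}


Set A = {1, 4, 7, 31}
Set B = {4, 5, 11, 23, 25, 26, 29, 36, 37, 39}
Check each element of A against B:
1 ∉ B (include), 4 ∈ B, 7 ∉ B (include), 31 ∉ B (include)
Elements of A not in B: {1, 7, 31}

{1, 7, 31}


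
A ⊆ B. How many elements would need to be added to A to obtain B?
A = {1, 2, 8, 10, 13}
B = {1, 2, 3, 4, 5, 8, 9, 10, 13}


Set A = {1, 2, 8, 10, 13}, |A| = 5
Set B = {1, 2, 3, 4, 5, 8, 9, 10, 13}, |B| = 9
Since A ⊆ B: B \ A = {3, 4, 5, 9}
|B| - |A| = 9 - 5 = 4

4


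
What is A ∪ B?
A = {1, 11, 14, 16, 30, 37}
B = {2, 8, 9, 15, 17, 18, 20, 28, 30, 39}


Set A = {1, 11, 14, 16, 30, 37}
Set B = {2, 8, 9, 15, 17, 18, 20, 28, 30, 39}
A ∪ B includes all elements in either set.
Elements from A: {1, 11, 14, 16, 30, 37}
Elements from B not already included: {2, 8, 9, 15, 17, 18, 20, 28, 39}
A ∪ B = {1, 2, 8, 9, 11, 14, 15, 16, 17, 18, 20, 28, 30, 37, 39}

{1, 2, 8, 9, 11, 14, 15, 16, 17, 18, 20, 28, 30, 37, 39}


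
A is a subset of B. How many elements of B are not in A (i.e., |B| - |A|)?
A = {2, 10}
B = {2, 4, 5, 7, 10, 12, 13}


Set A = {2, 10}, |A| = 2
Set B = {2, 4, 5, 7, 10, 12, 13}, |B| = 7
Since A ⊆ B: B \ A = {4, 5, 7, 12, 13}
|B| - |A| = 7 - 2 = 5

5


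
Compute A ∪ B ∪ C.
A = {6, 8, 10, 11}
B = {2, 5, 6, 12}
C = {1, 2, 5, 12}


Set A = {6, 8, 10, 11}
Set B = {2, 5, 6, 12}
Set C = {1, 2, 5, 12}
First, A ∪ B = {2, 5, 6, 8, 10, 11, 12}
Then, (A ∪ B) ∪ C = {1, 2, 5, 6, 8, 10, 11, 12}

{1, 2, 5, 6, 8, 10, 11, 12}


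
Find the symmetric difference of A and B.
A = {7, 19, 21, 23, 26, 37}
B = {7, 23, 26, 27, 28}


Set A = {7, 19, 21, 23, 26, 37}
Set B = {7, 23, 26, 27, 28}
A △ B = (A \ B) ∪ (B \ A)
Elements in A but not B: {19, 21, 37}
Elements in B but not A: {27, 28}
A △ B = {19, 21, 27, 28, 37}

{19, 21, 27, 28, 37}
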